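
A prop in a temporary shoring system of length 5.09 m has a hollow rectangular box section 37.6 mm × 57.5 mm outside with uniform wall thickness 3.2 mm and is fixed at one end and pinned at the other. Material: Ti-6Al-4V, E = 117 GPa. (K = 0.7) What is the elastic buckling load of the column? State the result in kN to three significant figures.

P_cr ≈ 11.4 kN

Inner dimensions: h_i = 57.5 − 2×3.2 = 51.10 mm, b_i = 37.6 − 2×3.2 = 31.20 mm
Weak-axis I_min = (h_o·b_o³ − h_i·b_i³)/12 with b_o = 37.6, b_i = 31.20 mm (shorter outer/inner sides).
I_min = (57.5×37.6³ − 51.10×31.20³)/12 = 1.254×10^5 mm⁴
I = 1.254×10^5 mm⁴ = 1.254×10^-7 m⁴
Effective length L_e = K·L = 0.7 × 5.09 = 3.563 m
P_cr = π²EI / L_e² = π² × 117×10⁹ × 1.254×10^-7 / 3.563² = 1.140×10^4 N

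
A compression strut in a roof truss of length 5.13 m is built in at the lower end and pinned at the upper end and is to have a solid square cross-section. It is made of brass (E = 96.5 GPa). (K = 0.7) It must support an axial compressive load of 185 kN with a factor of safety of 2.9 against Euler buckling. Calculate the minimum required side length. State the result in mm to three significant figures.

a ≈ 96.6 mm

Required P_cr = n·P = 2.9 × 185 = 536.5 kN
L_e = K·L = 0.7 × 5.13 = 3.591 m
Required I = P_cr·L_e²/(π²E) = 5.365×10^5 × 3.591² / (π² × 9.65×10^10) = 7.264×10^-6 m⁴
I_req = 7.264×10^6 mm⁴
Solid square: I = a⁴/12  ⇒  a = (12I)^(1/4) = (12×7.264×10^6)^(1/4) = 96.6 mm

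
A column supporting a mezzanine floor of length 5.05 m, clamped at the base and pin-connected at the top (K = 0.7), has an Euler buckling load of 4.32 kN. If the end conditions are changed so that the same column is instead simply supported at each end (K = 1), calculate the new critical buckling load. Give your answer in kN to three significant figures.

P_cr ≈ 2.12 kN

P_cr ∝ 1/K², so P_cr,new = P_cr,old × (K_old/K_new)² = 4.32 × (0.7/1)²
= 4.32 × 0.4900 = 2.12 kN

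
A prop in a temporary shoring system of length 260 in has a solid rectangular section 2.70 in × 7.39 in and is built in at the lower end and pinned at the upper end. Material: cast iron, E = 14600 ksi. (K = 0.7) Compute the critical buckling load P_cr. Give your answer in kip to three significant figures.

P_cr ≈ 52.7 kip

Buckling occurs about the weak axis: I_min = h·b³/12 with b = 2.70 in (the shorter side).
I_min = 7.39×2.70³/12 = 12.12 in⁴
Effective length L_e = K·L = 0.7 × 260 = 182.0 in
P_cr = π²EI / L_e² = π² × 14600×10³ × 12.12 / 182.0² = 5.273×10^4 lb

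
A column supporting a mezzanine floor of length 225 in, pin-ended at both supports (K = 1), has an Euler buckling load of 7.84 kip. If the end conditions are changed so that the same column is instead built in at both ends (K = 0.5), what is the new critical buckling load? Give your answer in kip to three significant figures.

P_cr ∝ 1/K², so P_cr,new = P_cr,old × (K_old/K_new)² = 7.84 × (1/0.5)²
= 7.84 × 4.000 = 31.4 kip

P_cr ≈ 31.4 kip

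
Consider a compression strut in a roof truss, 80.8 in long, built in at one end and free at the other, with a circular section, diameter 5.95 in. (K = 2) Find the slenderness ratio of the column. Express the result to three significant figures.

λ ≈ 109

I = πd⁴/64 = π×5.95⁴/64 = 61.52 in⁴
A = 27.81 in²;  r_min = √(I/A) = √(61.52/27.81) = 1.487 in
L_e = K·L = 2 × 80.8 = 161.6 in
λ = L_e / r_min = 161.60 / 1.487 = 109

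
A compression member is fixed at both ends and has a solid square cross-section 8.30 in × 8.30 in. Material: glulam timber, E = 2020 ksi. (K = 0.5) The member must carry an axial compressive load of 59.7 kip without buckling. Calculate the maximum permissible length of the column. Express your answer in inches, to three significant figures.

I = a⁴/12 = 8.30⁴/12 = 395.5 in⁴
At the buckling limit P_cr = P = 5.970×10^4 lb
From P_cr = π²EI/(K·L)²:  L = (1/K)·√(π²EI/P_cr) = (1/0.5)·√(π²×2.02×10^6×395.5/5.970×10^4)
L = 727 in

L_max ≈ 727 in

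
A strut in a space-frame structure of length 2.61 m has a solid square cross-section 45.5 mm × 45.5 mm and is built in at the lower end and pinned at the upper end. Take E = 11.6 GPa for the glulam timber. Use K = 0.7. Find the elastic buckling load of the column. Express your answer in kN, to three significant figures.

I = a⁴/12 = 45.5⁴/12 = 3.572×10^5 mm⁴
I = 3.572×10^5 mm⁴ = 3.572×10^-7 m⁴
Effective length L_e = K·L = 0.7 × 2.61 = 1.827 m
P_cr = π²EI / L_e² = π² × 11.6×10⁹ × 3.572×10^-7 / 1.827² = 1.225×10^4 N

P_cr ≈ 12.3 kN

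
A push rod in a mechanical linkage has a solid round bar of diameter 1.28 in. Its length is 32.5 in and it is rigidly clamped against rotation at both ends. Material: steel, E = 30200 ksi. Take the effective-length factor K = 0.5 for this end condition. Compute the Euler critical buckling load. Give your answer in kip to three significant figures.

P_cr ≈ 149 kip

I = πd⁴/64 = π×1.28⁴/64 = 0.1318 in⁴
Effective length L_e = K·L = 0.5 × 32.5 = 16.25 in
P_cr = π²EI / L_e² = π² × 30200×10³ × 0.1318 / 16.25² = 1.487×10^5 lb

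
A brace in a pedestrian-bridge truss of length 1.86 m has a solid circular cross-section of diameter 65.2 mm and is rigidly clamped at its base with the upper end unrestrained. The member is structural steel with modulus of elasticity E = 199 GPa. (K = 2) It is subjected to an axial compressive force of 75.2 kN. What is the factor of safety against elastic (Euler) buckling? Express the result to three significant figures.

I = πd⁴/64 = π×65.2⁴/64 = 8.871×10^5 mm⁴
I = 8.871×10^5 mm⁴ = 8.871×10^-7 m⁴
Effective length L_e = K·L = 2 × 1.86 = 3.720 m
P_cr = π²EI / L_e² = π² × 199×10⁹ × 8.871×10^-7 / 3.720² = 1.259×10^5 N
Factor of safety n = P_cr / P = 125.90 / 75.2 = 1.67

n ≈ 1.67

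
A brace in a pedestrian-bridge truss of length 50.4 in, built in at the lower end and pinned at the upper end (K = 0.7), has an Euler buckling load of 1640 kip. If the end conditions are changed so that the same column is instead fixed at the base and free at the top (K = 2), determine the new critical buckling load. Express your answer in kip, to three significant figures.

P_cr ∝ 1/K², so P_cr,new = P_cr,old × (K_old/K_new)² = 1640 × (0.7/2)²
= 1640 × 0.1225 = 201 kip

P_cr ≈ 201 kip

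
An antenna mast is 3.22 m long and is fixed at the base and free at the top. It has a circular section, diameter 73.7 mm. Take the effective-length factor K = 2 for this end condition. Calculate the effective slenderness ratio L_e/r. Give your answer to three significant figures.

For a solid circle r = d/4 = 73.7/4 = 18.42 mm
L_e = K·L = 2 × 3.22 m = 6.440 m = 6440.0 mm
λ = L_e / r_min = 6440.0 / 18.42 = 350

λ ≈ 350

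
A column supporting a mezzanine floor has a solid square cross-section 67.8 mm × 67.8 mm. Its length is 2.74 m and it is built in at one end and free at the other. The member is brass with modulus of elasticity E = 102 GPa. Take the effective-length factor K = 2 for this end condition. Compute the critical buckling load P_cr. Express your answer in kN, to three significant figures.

I = a⁴/12 = 67.8⁴/12 = 1.761×10^6 mm⁴
I = 1.761×10^6 mm⁴ = 1.761×10^-6 m⁴
Effective length L_e = K·L = 2 × 2.74 = 5.480 m
P_cr = π²EI / L_e² = π² × 102×10⁹ × 1.761×10^-6 / 5.480² = 5.903×10^4 N

P_cr ≈ 59.0 kN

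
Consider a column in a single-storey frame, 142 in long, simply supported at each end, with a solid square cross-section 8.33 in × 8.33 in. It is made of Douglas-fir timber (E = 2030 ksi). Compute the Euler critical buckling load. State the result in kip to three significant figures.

I = a⁴/12 = 8.33⁴/12 = 401.2 in⁴
Effective length L_e = K·L = 1 × 142 = 142.0 in
P_cr = π²EI / L_e² = π² × 2030×10³ × 401.2 / 142.0² = 3.987×10^5 lb

P_cr ≈ 399 kip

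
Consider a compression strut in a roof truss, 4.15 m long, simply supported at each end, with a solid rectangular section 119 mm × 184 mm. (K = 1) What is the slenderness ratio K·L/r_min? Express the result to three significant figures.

Buckling occurs about the weak axis: I_min = h·b³/12 with b = 119 mm (the shorter side).
I_min = 184×119³/12 = 2.584×10^7 mm⁴
A = 2.190×10^4 mm²;  r_min = √(I/A) = √(2.584×10^7/2.190×10^4) = 34.35 mm
L_e = K·L = 1 × 4.15 m = 4.150 m = 4150.0 mm
λ = L_e / r_min = 4150.0 / 34.35 = 121

λ ≈ 121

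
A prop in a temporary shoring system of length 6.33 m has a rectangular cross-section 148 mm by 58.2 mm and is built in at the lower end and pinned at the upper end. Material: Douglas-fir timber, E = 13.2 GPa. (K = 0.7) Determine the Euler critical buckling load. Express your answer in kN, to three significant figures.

Buckling occurs about the weak axis: I_min = h·b³/12 with b = 58.2 mm (the shorter side).
I_min = 148×58.2³/12 = 2.431×10^6 mm⁴
I = 2.431×10^6 mm⁴ = 2.431×10^-6 m⁴
Effective length L_e = K·L = 0.7 × 6.33 = 4.431 m
P_cr = π²EI / L_e² = π² × 13.2×10⁹ × 2.431×10^-6 / 4.431² = 1.613×10^4 N

P_cr ≈ 16.1 kN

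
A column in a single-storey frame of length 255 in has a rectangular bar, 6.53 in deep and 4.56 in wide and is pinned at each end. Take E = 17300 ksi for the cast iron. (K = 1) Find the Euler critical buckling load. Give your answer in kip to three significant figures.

Buckling occurs about the weak axis: I_min = h·b³/12 with b = 4.56 in (the shorter side).
I_min = 6.53×4.56³/12 = 51.60 in⁴
Effective length L_e = K·L = 1 × 255 = 255.0 in
P_cr = π²EI / L_e² = π² × 17300×10³ × 51.60 / 255.0² = 1.355×10^5 lb

P_cr ≈ 135 kip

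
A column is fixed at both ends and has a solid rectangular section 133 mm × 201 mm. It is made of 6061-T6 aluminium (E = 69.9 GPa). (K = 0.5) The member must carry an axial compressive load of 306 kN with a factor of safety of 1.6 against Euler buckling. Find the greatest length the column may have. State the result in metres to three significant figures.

L_max ≈ 14.9 m

Buckling occurs about the weak axis: I_min = h·b³/12 with b = 133 mm (the shorter side).
I_min = 201×133³/12 = 3.941×10^7 mm⁴
I = 3.941×10^-5 m⁴
Required critical load P_cr = n·P = 1.6 × 306 = 489.6 kN = 4.896×10^5 N
From P_cr = π²EI/(K·L)²:  L = (1/K)·√(π²EI/P_cr) = (1/0.5)·√(π²×6.99×10^10×3.941×10^-5/4.896×10^5)
L = 14.9 m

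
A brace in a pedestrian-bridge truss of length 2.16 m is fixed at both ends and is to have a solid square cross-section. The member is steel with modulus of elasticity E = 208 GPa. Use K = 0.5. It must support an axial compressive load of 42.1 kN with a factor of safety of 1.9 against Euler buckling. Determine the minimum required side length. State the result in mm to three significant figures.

a ≈ 27.2 mm

Required P_cr = n·P = 1.9 × 42.1 = 79.99 kN
L_e = K·L = 0.5 × 2.16 = 1.080 m
Required I = P_cr·L_e²/(π²E) = 7.999×10^4 × 1.080² / (π² × 2.08×10^11) = 4.545×10^-8 m⁴
I_req = 4.545×10^4 mm⁴
Solid square: I = a⁴/12  ⇒  a = (12I)^(1/4) = (12×4.545×10^4)^(1/4) = 27.2 mm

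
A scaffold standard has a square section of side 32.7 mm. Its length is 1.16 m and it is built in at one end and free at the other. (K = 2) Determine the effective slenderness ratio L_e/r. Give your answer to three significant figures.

For a square r = a/√12 = 32.7/√12 = 9.440 mm
L_e = K·L = 2 × 1.16 m = 2.320 m = 2320.0 mm
λ = L_e / r_min = 2320.0 / 9.440 = 246

λ ≈ 246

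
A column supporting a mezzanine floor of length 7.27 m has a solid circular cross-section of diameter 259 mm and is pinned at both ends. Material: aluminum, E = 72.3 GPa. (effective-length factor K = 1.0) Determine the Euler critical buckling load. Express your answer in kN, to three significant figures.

I = πd⁴/64 = π×259⁴/64 = 2.209×10^8 mm⁴
I = 2.209×10^8 mm⁴ = 2.209×10^-4 m⁴
Effective length L_e = K·L = 1 × 7.27 = 7.270 m
P_cr = π²EI / L_e² = π² × 72.3×10⁹ × 2.209×10^-4 / 7.270² = 2.982×10^6 N

P_cr ≈ 2980 kN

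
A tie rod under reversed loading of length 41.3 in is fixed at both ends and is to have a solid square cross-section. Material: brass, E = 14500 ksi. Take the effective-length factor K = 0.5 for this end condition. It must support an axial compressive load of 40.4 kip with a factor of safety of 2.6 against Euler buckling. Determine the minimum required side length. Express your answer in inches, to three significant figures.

Required P_cr = n·P = 2.6 × 40.4 = 105.0 kip
L_e = K·L = 0.5 × 41.3 = 20.65 in
Required I = P_cr·L_e²/(π²E) = 1.050×10^5 × 20.65² / (π² × 1.45×10^7) = 0.3130 in⁴
Solid square: I = a⁴/12  ⇒  a = (12I)^(1/4) = (12×0.3130)^(1/4) = 1.39 in

a ≈ 1.39 in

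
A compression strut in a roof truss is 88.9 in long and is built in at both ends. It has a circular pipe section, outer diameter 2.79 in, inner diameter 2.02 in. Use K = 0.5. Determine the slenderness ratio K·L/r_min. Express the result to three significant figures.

λ ≈ 51.6

d_o = 2.79 in, d_i = 2.02 in
I = π(d_o⁴ − d_i⁴)/64 = π(2.79⁴ − 2.020⁴)/64 = 2.157 in⁴
A = 2.909 in²;  r_min = √(I/A) = √(2.157/2.909) = 0.8611 in
L_e = K·L = 0.5 × 88.9 = 44.45 in
λ = L_e / r_min = 44.450 / 0.8611 = 51.6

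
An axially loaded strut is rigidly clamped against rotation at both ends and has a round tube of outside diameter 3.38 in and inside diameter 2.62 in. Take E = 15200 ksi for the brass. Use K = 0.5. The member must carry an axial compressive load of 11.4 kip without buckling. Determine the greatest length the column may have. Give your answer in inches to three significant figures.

L_max ≈ 464 in

d_o = 3.38 in, d_i = 2.62 in
I = π(d_o⁴ − d_i⁴)/64 = π(3.38⁴ − 2.620⁴)/64 = 4.094 in⁴
At the buckling limit P_cr = P = 1.140×10^4 lb
From P_cr = π²EI/(K·L)²:  L = (1/K)·√(π²EI/P_cr) = (1/0.5)·√(π²×1.52×10^7×4.094/1.140×10^4)
L = 464 in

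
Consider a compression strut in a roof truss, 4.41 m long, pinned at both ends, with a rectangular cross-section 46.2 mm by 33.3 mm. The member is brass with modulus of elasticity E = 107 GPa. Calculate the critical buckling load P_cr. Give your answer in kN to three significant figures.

P_cr ≈ 7.72 kN

Buckling occurs about the weak axis: I_min = h·b³/12 with b = 33.3 mm (the shorter side).
I_min = 46.2×33.3³/12 = 1.422×10^5 mm⁴
I = 1.422×10^5 mm⁴ = 1.422×10^-7 m⁴
Effective length L_e = K·L = 1 × 4.41 = 4.410 m
P_cr = π²EI / L_e² = π² × 107×10⁹ × 1.422×10^-7 / 4.410² = 7.720×10^3 N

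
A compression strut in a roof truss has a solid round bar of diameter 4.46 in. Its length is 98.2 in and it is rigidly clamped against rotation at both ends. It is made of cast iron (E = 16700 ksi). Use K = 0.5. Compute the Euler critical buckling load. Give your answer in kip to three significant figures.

P_cr ≈ 1330 kip

I = πd⁴/64 = π×4.46⁴/64 = 19.42 in⁴
Effective length L_e = K·L = 0.5 × 98.2 = 49.10 in
P_cr = π²EI / L_e² = π² × 16700×10³ × 19.42 / 49.10² = 1.328×10^6 lb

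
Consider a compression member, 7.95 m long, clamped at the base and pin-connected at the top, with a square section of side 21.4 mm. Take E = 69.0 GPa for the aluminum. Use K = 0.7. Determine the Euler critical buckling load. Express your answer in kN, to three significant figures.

I = a⁴/12 = 21.4⁴/12 = 1.748×10^4 mm⁴
I = 1.748×10^4 mm⁴ = 1.748×10^-8 m⁴
Effective length L_e = K·L = 0.7 × 7.95 = 5.565 m
P_cr = π²EI / L_e² = π² × 69.0×10⁹ × 1.748×10^-8 / 5.565² = 384.3 N

P_cr ≈ 0.384 kN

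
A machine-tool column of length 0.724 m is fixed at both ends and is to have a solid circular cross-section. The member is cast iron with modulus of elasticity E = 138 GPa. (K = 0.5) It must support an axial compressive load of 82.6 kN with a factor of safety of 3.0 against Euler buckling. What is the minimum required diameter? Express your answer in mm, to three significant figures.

Required P_cr = n·P = 3.0 × 82.6 = 247.8 kN
L_e = K·L = 0.5 × 0.724 = 0.3620 m
Required I = P_cr·L_e²/(π²E) = 2.478×10^5 × 0.3620² / (π² × 1.38×10^11) = 2.384×10^-8 m⁴
I_req = 2.384×10^4 mm⁴
Solid circle: I = πd⁴/64  ⇒  d = (64I/π)^(1/4) = (64×2.384×10^4/π)^(1/4) = 26.4 mm

d ≈ 26.4 mm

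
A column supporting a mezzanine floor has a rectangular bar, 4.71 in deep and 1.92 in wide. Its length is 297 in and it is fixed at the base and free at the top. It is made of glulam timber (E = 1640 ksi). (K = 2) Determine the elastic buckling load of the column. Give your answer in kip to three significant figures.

P_cr ≈ 0.127 kip

Buckling occurs about the weak axis: I_min = h·b³/12 with b = 1.92 in (the shorter side).
I_min = 4.71×1.92³/12 = 2.778 in⁴
Effective length L_e = K·L = 2 × 297 = 594.0 in
P_cr = π²EI / L_e² = π² × 1640×10³ × 2.778 / 594.0² = 127.4 lb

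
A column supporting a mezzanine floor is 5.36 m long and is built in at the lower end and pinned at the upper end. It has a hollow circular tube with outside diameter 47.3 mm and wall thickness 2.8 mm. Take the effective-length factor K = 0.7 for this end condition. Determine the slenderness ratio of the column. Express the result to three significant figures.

λ ≈ 238

Inner diameter d_i = 47.3 − 2×2.8 = 41.70 mm
I = π(d_o⁴ − d_i⁴)/64 = π(47.3⁴ − 41.70⁴)/64 = 9.728×10^4 mm⁴
A = 391.4 mm²;  r_min = √(I/A) = √(9.728×10^4/391.4) = 15.76 mm
L_e = K·L = 0.7 × 5.36 m = 3.752 m = 3752.0 mm
λ = L_e / r_min = 3752.0 / 15.76 = 238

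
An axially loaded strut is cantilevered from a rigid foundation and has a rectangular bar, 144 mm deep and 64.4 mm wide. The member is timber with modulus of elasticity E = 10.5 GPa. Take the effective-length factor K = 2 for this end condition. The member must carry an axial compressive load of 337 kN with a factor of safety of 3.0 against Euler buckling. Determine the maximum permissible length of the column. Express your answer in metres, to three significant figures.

Buckling occurs about the weak axis: I_min = h·b³/12 with b = 64.4 mm (the shorter side).
I_min = 144×64.4³/12 = 3.205×10^6 mm⁴
I = 3.205×10^-6 m⁴
Required critical load P_cr = n·P = 3.0 × 337 = 1011 kN = 1.011×10^6 N
From P_cr = π²EI/(K·L)²:  L = (1/K)·√(π²EI/P_cr) = (1/2)·√(π²×1.05×10^10×3.205×10^-6/1.011×10^6)
L = 0.287 m

L_max ≈ 0.287 m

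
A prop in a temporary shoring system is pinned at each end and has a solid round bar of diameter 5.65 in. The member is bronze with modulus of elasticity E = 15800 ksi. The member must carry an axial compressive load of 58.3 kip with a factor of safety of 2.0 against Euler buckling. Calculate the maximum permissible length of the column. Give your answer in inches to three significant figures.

L_max ≈ 259 in

I = πd⁴/64 = π×5.65⁴/64 = 50.02 in⁴
Required critical load P_cr = n·P = 2.0 × 58.3 = 116.6 kip = 1.166×10^5 lb
From P_cr = π²EI/(K·L)²:  L = (1/K)·√(π²EI/P_cr) = (1/1)·√(π²×1.58×10^7×50.02/1.166×10^5)
L = 259 in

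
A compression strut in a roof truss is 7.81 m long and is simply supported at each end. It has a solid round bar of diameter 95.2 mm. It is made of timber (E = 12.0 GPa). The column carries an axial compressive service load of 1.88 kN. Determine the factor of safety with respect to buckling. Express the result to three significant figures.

n ≈ 4.16

I = πd⁴/64 = π×95.2⁴/64 = 4.032×10^6 mm⁴
I = 4.032×10^6 mm⁴ = 4.032×10^-6 m⁴
Effective length L_e = K·L = 1 × 7.81 = 7.810 m
P_cr = π²EI / L_e² = π² × 12.0×10⁹ × 4.032×10^-6 / 7.810² = 7.829×10^3 N
Factor of safety n = P_cr / P = 7.8288 / 1.88 = 4.16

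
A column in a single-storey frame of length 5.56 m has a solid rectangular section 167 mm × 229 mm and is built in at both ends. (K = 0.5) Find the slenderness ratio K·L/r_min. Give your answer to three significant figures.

λ ≈ 57.7

Buckling occurs about the weak axis: I_min = h·b³/12 with b = 167 mm (the shorter side).
I_min = 229×167³/12 = 8.888×10^7 mm⁴
A = 3.824×10^4 mm²;  r_min = √(I/A) = √(8.888×10^7/3.824×10^4) = 48.21 mm
L_e = K·L = 0.5 × 5.56 m = 2.780 m = 2780.0 mm
λ = L_e / r_min = 2780.0 / 48.21 = 57.7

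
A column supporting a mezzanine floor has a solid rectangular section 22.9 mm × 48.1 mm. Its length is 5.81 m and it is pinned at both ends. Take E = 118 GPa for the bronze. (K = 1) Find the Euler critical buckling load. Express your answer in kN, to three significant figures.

P_cr ≈ 1.66 kN

Buckling occurs about the weak axis: I_min = h·b³/12 with b = 22.9 mm (the shorter side).
I_min = 48.1×22.9³/12 = 4.814×10^4 mm⁴
I = 4.814×10^4 mm⁴ = 4.814×10^-8 m⁴
Effective length L_e = K·L = 1 × 5.81 = 5.810 m
P_cr = π²EI / L_e² = π² × 118×10⁹ × 4.814×10^-8 / 5.810² = 1.661×10^3 N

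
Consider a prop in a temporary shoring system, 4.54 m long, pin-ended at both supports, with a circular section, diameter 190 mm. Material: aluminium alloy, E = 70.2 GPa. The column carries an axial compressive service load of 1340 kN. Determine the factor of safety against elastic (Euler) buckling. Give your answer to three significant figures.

I = πd⁴/64 = π×190⁴/64 = 6.397×10^7 mm⁴
I = 6.397×10^7 mm⁴ = 6.397×10^-5 m⁴
Effective length L_e = K·L = 1 × 4.54 = 4.540 m
P_cr = π²EI / L_e² = π² × 70.2×10⁹ × 6.397×10^-5 / 4.540² = 2.150×10^6 N
Factor of safety n = P_cr / P = 2150.4 / 1340 = 1.60

n ≈ 1.60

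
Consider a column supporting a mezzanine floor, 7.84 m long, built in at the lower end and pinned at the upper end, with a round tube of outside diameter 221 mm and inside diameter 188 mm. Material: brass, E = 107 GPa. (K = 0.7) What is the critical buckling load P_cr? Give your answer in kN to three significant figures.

P_cr ≈ 1960 kN

d_o = 221 mm, d_i = 188 mm
I = π(d_o⁴ − d_i⁴)/64 = π(221⁴ − 188.0⁴)/64 = 5.578×10^7 mm⁴
I = 5.578×10^7 mm⁴ = 5.578×10^-5 m⁴
Effective length L_e = K·L = 0.7 × 7.84 = 5.488 m
P_cr = π²EI / L_e² = π² × 107×10⁹ × 5.578×10^-5 / 5.488² = 1.956×10^6 N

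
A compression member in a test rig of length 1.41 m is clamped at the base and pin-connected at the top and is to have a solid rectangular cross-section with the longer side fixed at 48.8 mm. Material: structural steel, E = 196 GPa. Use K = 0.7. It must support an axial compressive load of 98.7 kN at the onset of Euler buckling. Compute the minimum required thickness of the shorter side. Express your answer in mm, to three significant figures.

L_e = K·L = 0.7 × 1.41 = 0.9870 m
Required I = P_cr·L_e²/(π²E) = 9.870×10^4 × 0.9870² / (π² × 1.96×10^11) = 4.970×10^-8 m⁴
I_req = 4.970×10^4 mm⁴
Rectangle, weak axis: I_min = h·b³/12 with h = 48.8 mm fixed  ⇒  b = (12I/h)^(1/3) = 23.0 mm

b ≈ 23.0 mm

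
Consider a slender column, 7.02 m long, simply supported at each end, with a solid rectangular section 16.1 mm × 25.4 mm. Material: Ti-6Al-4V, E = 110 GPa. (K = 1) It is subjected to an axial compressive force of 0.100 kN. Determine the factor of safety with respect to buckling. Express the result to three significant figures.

Buckling occurs about the weak axis: I_min = h·b³/12 with b = 16.1 mm (the shorter side).
I_min = 25.4×16.1³/12 = 8.833×10^3 mm⁴
I = 8.833×10^3 mm⁴ = 8.833×10^-9 m⁴
Effective length L_e = K·L = 1 × 7.02 = 7.020 m
P_cr = π²EI / L_e² = π² × 110×10⁹ × 8.833×10^-9 / 7.020² = 194.6 N
Factor of safety n = P_cr / P = 0.19460 / 0.100 = 1.95

n ≈ 1.95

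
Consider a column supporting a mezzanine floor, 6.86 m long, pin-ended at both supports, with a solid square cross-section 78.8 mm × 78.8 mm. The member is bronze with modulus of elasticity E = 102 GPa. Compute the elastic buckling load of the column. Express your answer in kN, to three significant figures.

I = a⁴/12 = 78.8⁴/12 = 3.213×10^6 mm⁴
I = 3.213×10^6 mm⁴ = 3.213×10^-6 m⁴
Effective length L_e = K·L = 1 × 6.86 = 6.860 m
P_cr = π²EI / L_e² = π² × 102×10⁹ × 3.213×10^-6 / 6.860² = 6.873×10^4 N

P_cr ≈ 68.7 kN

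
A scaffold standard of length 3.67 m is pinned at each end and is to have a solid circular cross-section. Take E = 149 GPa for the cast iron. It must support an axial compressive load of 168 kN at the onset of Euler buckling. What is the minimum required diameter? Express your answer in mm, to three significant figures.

L_e = K·L = 1 × 3.67 = 3.670 m
Required I = P_cr·L_e²/(π²E) = 1.680×10^5 × 3.670² / (π² × 1.49×10^11) = 1.539×10^-6 m⁴
I_req = 1.539×10^6 mm⁴
Solid circle: I = πd⁴/64  ⇒  d = (64I/π)^(1/4) = (64×1.539×10^6/π)^(1/4) = 74.8 mm

d ≈ 74.8 mm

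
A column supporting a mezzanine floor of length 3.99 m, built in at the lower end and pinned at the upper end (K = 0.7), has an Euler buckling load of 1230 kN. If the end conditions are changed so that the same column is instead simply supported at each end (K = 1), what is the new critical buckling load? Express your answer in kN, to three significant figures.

P_cr ≈ 603 kN

P_cr ∝ 1/K², so P_cr,new = P_cr,old × (K_old/K_new)² = 1230 × (0.7/1)²
= 1230 × 0.4900 = 603 kN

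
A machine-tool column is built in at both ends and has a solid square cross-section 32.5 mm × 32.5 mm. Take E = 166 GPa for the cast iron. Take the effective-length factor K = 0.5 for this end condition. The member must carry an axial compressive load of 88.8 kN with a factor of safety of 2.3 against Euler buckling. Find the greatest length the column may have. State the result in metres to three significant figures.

I = a⁴/12 = 32.5⁴/12 = 9.297×10^4 mm⁴
I = 9.297×10^-8 m⁴
Required critical load P_cr = n·P = 2.3 × 88.8 = 204.2 kN = 2.042×10^5 N
From P_cr = π²EI/(K·L)²:  L = (1/K)·√(π²EI/P_cr) = (1/0.5)·√(π²×1.66×10^11×9.297×10^-8/2.042×10^5)
L = 1.73 m

L_max ≈ 1.73 m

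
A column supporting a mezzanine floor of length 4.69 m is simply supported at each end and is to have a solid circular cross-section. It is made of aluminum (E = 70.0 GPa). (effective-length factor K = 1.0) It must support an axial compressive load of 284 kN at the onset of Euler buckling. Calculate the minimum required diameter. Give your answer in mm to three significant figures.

L_e = K·L = 1 × 4.69 = 4.690 m
Required I = P_cr·L_e²/(π²E) = 2.840×10^5 × 4.690² / (π² × 7.00×10^10) = 9.042×10^-6 m⁴
I_req = 9.042×10^6 mm⁴
Solid circle: I = πd⁴/64  ⇒  d = (64I/π)^(1/4) = (64×9.042×10^6/π)^(1/4) = 116 mm

d ≈ 116 mm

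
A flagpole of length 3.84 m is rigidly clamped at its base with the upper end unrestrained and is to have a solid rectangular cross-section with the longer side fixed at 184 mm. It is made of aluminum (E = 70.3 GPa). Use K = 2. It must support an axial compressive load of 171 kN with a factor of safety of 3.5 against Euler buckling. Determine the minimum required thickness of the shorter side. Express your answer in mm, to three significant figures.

Required P_cr = n·P = 3.5 × 171 = 598.5 kN
L_e = K·L = 2 × 3.84 = 7.680 m
Required I = P_cr·L_e²/(π²E) = 5.985×10^5 × 7.680² / (π² × 7.03×10^10) = 5.088×10^-5 m⁴
I_req = 5.088×10^7 mm⁴
Rectangle, weak axis: I_min = h·b³/12 with h = 184 mm fixed  ⇒  b = (12I/h)^(1/3) = 149 mm

b ≈ 149 mm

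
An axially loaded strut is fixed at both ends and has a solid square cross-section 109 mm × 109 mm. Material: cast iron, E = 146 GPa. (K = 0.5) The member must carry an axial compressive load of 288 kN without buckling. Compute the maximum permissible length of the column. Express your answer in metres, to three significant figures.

L_max ≈ 15.3 m

I = a⁴/12 = 109⁴/12 = 1.176×10^7 mm⁴
I = 1.176×10^-5 m⁴
At the buckling limit P_cr = P = 2.880×10^5 N
From P_cr = π²EI/(K·L)²:  L = (1/K)·√(π²EI/P_cr) = (1/0.5)·√(π²×1.46×10^11×1.176×10^-5/2.880×10^5)
L = 15.3 m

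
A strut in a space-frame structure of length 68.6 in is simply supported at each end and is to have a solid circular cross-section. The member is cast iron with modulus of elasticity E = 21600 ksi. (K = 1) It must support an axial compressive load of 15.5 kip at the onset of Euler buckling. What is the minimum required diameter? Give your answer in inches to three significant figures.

d ≈ 1.62 in

L_e = K·L = 1 × 68.6 = 68.60 in
Required I = P_cr·L_e²/(π²E) = 1.550×10^4 × 68.60² / (π² × 2.16×10^7) = 0.3422 in⁴
Solid circle: I = πd⁴/64  ⇒  d = (64I/π)^(1/4) = (64×0.3422/π)^(1/4) = 1.62 in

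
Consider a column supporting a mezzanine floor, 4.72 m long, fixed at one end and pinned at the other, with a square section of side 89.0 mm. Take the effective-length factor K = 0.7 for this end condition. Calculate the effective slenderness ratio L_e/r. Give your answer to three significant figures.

I = a⁴/12 = 89.0⁴/12 = 5.229×10^6 mm⁴
A = 7.921×10^3 mm²;  r_min = √(I/A) = √(5.229×10^6/7.921×10^3) = 25.69 mm
L_e = K·L = 0.7 × 4.72 m = 3.304 m = 3304.0 mm
λ = L_e / r_min = 3304.0 / 25.69 = 129

λ ≈ 129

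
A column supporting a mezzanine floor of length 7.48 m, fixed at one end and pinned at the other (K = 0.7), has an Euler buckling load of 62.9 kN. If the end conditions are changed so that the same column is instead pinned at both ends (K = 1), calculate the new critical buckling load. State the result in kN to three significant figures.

P_cr ∝ 1/K², so P_cr,new = P_cr,old × (K_old/K_new)² = 62.9 × (0.7/1)²
= 62.9 × 0.4900 = 30.8 kN

P_cr ≈ 30.8 kN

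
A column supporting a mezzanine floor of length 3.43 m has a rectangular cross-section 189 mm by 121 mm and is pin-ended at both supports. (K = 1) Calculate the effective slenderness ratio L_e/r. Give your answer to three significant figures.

For a rectangle r_min = b/√12 = 121/√12 = 34.93 mm
L_e = K·L = 1 × 3.43 m = 3.430 m = 3430.0 mm
λ = L_e / r_min = 3430.0 / 34.93 = 98.2

λ ≈ 98.2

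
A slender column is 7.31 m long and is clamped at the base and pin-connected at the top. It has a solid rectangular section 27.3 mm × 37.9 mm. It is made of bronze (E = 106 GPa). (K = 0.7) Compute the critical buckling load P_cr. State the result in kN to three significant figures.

Buckling occurs about the weak axis: I_min = h·b³/12 with b = 27.3 mm (the shorter side).
I_min = 37.9×27.3³/12 = 6.426×10^4 mm⁴
I = 6.426×10^4 mm⁴ = 6.426×10^-8 m⁴
Effective length L_e = K·L = 0.7 × 7.31 = 5.117 m
P_cr = π²EI / L_e² = π² × 106×10⁹ × 6.426×10^-8 / 5.117² = 2.568×10^3 N

P_cr ≈ 2.57 kN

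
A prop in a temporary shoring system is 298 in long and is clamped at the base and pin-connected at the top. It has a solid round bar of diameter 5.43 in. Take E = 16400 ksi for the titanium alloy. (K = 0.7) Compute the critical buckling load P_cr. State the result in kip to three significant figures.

P_cr ≈ 159 kip

I = πd⁴/64 = π×5.43⁴/64 = 42.67 in⁴
Effective length L_e = K·L = 0.7 × 298 = 208.6 in
P_cr = π²EI / L_e² = π² × 16400×10³ × 42.67 / 208.6² = 1.587×10^5 lb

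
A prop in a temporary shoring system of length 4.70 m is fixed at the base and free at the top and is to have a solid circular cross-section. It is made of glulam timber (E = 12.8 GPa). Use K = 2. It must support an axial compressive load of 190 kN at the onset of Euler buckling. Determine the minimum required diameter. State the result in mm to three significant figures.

L_e = K·L = 2 × 4.70 = 9.400 m
Required I = P_cr·L_e²/(π²E) = 1.900×10^5 × 9.400² / (π² × 1.28×10^10) = 1.329×10^-4 m⁴
I_req = 1.329×10^8 mm⁴
Solid circle: I = πd⁴/64  ⇒  d = (64I/π)^(1/4) = (64×1.329×10^8/π)^(1/4) = 228 mm

d ≈ 228 mm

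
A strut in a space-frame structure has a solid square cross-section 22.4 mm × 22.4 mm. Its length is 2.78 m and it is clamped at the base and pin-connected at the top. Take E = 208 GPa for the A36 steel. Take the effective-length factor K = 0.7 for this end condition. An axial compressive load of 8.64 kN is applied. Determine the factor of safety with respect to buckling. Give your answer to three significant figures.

n ≈ 1.32

I = a⁴/12 = 22.4⁴/12 = 2.098×10^4 mm⁴
I = 2.098×10^4 mm⁴ = 2.098×10^-8 m⁴
Effective length L_e = K·L = 0.7 × 2.78 = 1.946 m
P_cr = π²EI / L_e² = π² × 208×10⁹ × 2.098×10^-8 / 1.946² = 1.137×10^4 N
Factor of safety n = P_cr / P = 11.373 / 8.64 = 1.32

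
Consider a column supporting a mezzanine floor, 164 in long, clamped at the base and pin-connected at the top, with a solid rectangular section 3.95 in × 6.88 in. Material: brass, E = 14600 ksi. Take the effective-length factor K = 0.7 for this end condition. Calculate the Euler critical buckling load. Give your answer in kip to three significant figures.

Buckling occurs about the weak axis: I_min = h·b³/12 with b = 3.95 in (the shorter side).
I_min = 6.88×3.95³/12 = 35.33 in⁴
Effective length L_e = K·L = 0.7 × 164 = 114.8 in
P_cr = π²EI / L_e² = π² × 14600×10³ × 35.33 / 114.8² = 3.863×10^5 lb

P_cr ≈ 386 kip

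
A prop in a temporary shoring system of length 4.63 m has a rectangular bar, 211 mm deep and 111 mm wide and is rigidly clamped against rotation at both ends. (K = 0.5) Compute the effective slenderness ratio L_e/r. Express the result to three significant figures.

Buckling occurs about the weak axis: I_min = h·b³/12 with b = 111 mm (the shorter side).
I_min = 211×111³/12 = 2.405×10^7 mm⁴
A = 2.342×10^4 mm²;  r_min = √(I/A) = √(2.405×10^7/2.342×10^4) = 32.04 mm
L_e = K·L = 0.5 × 4.63 m = 2.315 m = 2315.0 mm
λ = L_e / r_min = 2315.0 / 32.04 = 72.2

λ ≈ 72.2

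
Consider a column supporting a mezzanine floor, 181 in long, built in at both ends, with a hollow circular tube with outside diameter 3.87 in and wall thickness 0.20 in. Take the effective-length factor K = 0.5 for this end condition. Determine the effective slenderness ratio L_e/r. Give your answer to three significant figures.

Inner diameter d_i = 3.87 − 2×0.20 = 3.470 in
I = π(d_o⁴ − d_i⁴)/64 = π(3.87⁴ − 3.470⁴)/64 = 3.894 in⁴
A = 2.306 in²;  r_min = √(I/A) = √(3.894/2.306) = 1.299 in
L_e = K·L = 0.5 × 181 = 90.50 in
λ = L_e / r_min = 90.500 / 1.299 = 69.6

λ ≈ 69.6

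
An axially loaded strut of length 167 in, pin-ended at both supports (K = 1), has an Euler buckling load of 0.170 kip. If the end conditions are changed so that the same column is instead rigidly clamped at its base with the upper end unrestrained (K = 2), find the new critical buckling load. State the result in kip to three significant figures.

P_cr ∝ 1/K², so P_cr,new = P_cr,old × (K_old/K_new)² = 0.170 × (1/2)²
= 0.170 × 0.2500 = 0.0425 kip

P_cr ≈ 0.0425 kip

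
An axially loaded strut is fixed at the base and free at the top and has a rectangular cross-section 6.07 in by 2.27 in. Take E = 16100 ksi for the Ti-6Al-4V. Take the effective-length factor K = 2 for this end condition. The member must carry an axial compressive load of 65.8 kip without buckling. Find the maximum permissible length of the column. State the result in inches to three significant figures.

Buckling occurs about the weak axis: I_min = h·b³/12 with b = 2.27 in (the shorter side).
I_min = 6.07×2.27³/12 = 5.917 in⁴
At the buckling limit P_cr = P = 6.580×10^4 lb
From P_cr = π²EI/(K·L)²:  L = (1/K)·√(π²EI/P_cr) = (1/2)·√(π²×1.61×10^7×5.917/6.580×10^4)
L = 59.8 in

L_max ≈ 59.8 in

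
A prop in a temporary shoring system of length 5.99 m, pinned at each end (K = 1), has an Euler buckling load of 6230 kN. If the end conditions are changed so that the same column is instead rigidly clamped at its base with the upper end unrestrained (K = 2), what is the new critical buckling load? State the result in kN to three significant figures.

P_cr ≈ 1560 kN

P_cr ∝ 1/K², so P_cr,new = P_cr,old × (K_old/K_new)² = 6230 × (1/2)²
= 6230 × 0.2500 = 1560 kN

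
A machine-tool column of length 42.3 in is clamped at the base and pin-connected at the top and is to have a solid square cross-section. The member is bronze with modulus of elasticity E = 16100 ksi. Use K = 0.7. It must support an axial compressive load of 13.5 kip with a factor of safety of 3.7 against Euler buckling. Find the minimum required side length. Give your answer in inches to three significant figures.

a ≈ 1.35 in

Required P_cr = n·P = 3.7 × 13.5 = 49.95 kip
L_e = K·L = 0.7 × 42.3 = 29.61 in
Required I = P_cr·L_e²/(π²E) = 4.995×10^4 × 29.61² / (π² × 1.61×10^7) = 0.2756 in⁴
Solid square: I = a⁴/12  ⇒  a = (12I)^(1/4) = (12×0.2756)^(1/4) = 1.35 in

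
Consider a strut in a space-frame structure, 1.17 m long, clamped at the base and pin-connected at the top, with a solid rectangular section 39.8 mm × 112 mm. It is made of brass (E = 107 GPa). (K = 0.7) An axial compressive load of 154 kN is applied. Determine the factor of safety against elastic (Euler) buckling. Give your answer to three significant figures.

n ≈ 6.02

Buckling occurs about the weak axis: I_min = h·b³/12 with b = 39.8 mm (the shorter side).
I_min = 112×39.8³/12 = 5.884×10^5 mm⁴
I = 5.884×10^5 mm⁴ = 5.884×10^-7 m⁴
Effective length L_e = K·L = 0.7 × 1.17 = 0.8190 m
P_cr = π²EI / L_e² = π² × 107×10⁹ × 5.884×10^-7 / 0.8190² = 9.264×10^5 N
Factor of safety n = P_cr / P = 926.41 / 154 = 6.02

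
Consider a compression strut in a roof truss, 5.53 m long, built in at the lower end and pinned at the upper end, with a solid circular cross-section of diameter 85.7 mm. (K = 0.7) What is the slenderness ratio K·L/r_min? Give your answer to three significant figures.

λ ≈ 181

I = πd⁴/64 = π×85.7⁴/64 = 2.648×10^6 mm⁴
A = 5.768×10^3 mm²;  r_min = √(I/A) = √(2.648×10^6/5.768×10^3) = 21.42 mm
L_e = K·L = 0.7 × 5.53 m = 3.871 m = 3871.0 mm
λ = L_e / r_min = 3871.0 / 21.42 = 181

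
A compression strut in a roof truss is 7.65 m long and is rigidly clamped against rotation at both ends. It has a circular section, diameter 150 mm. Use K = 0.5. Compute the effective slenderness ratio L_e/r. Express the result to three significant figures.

λ ≈ 102

For a solid circle r = d/4 = 150/4 = 37.50 mm
L_e = K·L = 0.5 × 7.65 m = 3.825 m = 3825.0 mm
λ = L_e / r_min = 3825.0 / 37.50 = 102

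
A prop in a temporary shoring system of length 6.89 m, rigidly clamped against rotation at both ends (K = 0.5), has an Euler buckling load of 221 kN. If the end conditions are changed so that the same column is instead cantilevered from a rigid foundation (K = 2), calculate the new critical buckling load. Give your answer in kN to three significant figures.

P_cr ∝ 1/K², so P_cr,new = P_cr,old × (K_old/K_new)² = 221 × (0.5/2)²
= 221 × 0.06250 = 13.8 kN

P_cr ≈ 13.8 kN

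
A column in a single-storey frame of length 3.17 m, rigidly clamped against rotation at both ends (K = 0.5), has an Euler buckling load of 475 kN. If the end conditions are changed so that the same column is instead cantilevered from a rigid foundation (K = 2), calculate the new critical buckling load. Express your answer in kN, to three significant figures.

P_cr ∝ 1/K², so P_cr,new = P_cr,old × (K_old/K_new)² = 475 × (0.5/2)²
= 475 × 0.06250 = 29.7 kN

P_cr ≈ 29.7 kN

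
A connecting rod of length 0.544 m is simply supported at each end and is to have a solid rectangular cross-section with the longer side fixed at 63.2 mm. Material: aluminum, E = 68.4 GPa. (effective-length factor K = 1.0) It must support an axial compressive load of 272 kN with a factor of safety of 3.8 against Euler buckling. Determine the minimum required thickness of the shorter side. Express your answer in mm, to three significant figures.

Required P_cr = n·P = 3.8 × 272 = 1034 kN
L_e = K·L = 1 × 0.544 = 0.5440 m
Required I = P_cr·L_e²/(π²E) = 1.034×10^6 × 0.5440² / (π² × 6.84×10^10) = 4.531×10^-7 m⁴
I_req = 4.531×10^5 mm⁴
Rectangle, weak axis: I_min = h·b³/12 with h = 63.2 mm fixed  ⇒  b = (12I/h)^(1/3) = 44.1 mm

b ≈ 44.1 mm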